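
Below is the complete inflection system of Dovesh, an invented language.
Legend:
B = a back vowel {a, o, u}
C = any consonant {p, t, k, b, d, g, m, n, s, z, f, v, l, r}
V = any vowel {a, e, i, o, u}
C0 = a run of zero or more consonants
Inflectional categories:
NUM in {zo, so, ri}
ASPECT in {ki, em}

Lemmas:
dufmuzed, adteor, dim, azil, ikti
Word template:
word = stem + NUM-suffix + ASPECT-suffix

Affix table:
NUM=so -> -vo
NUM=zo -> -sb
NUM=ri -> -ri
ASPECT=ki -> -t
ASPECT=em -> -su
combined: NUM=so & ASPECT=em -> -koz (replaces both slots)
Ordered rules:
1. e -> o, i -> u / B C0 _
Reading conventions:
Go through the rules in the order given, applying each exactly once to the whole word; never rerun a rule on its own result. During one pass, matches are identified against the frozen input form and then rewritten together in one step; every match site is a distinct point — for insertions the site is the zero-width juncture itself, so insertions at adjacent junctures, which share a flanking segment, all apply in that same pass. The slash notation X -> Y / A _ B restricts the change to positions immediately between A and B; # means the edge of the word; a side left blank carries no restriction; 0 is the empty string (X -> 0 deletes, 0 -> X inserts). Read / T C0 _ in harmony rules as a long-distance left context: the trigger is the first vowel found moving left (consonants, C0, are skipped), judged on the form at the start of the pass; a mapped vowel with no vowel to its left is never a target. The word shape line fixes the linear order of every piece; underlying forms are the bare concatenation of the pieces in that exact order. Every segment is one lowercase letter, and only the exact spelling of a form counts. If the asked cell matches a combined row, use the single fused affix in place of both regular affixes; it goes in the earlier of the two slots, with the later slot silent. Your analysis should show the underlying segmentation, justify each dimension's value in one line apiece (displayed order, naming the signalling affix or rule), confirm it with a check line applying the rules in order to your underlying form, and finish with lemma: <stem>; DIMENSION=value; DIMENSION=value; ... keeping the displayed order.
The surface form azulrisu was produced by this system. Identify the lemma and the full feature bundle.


underlying: azil-ri-su
NUM=ri - signalled by the affix -ri
ASPECT=em - signalled by the affix -su
check: azilrisu -> azulrisu
lemma: azil; NUM=ri; ASPECT=em


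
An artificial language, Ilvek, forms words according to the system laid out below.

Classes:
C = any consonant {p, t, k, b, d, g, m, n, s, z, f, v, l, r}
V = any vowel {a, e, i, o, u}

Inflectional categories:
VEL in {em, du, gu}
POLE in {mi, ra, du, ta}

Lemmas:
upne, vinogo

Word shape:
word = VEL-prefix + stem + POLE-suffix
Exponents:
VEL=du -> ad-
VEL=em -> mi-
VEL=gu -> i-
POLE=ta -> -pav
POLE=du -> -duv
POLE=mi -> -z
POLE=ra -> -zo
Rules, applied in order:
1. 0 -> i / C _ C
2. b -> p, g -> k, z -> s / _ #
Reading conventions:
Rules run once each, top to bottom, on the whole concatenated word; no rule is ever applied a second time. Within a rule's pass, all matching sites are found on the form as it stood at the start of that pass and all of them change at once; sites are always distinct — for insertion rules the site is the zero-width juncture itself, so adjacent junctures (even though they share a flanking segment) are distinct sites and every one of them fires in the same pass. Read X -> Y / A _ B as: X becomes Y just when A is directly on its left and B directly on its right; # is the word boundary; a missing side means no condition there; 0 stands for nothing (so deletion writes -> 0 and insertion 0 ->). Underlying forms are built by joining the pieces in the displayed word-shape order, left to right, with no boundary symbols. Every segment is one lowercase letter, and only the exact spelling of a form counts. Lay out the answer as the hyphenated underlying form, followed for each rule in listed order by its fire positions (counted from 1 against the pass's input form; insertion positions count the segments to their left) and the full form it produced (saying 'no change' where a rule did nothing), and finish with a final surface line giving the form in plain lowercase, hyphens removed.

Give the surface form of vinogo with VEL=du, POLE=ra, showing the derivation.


underlying: ad-vinogo-zo
1. 0 -> i / C _ C: inserts after position(s) 2: adivinogozo
2. b -> p, g -> k, z -> s / _ #: no change
surface: adivinogozo


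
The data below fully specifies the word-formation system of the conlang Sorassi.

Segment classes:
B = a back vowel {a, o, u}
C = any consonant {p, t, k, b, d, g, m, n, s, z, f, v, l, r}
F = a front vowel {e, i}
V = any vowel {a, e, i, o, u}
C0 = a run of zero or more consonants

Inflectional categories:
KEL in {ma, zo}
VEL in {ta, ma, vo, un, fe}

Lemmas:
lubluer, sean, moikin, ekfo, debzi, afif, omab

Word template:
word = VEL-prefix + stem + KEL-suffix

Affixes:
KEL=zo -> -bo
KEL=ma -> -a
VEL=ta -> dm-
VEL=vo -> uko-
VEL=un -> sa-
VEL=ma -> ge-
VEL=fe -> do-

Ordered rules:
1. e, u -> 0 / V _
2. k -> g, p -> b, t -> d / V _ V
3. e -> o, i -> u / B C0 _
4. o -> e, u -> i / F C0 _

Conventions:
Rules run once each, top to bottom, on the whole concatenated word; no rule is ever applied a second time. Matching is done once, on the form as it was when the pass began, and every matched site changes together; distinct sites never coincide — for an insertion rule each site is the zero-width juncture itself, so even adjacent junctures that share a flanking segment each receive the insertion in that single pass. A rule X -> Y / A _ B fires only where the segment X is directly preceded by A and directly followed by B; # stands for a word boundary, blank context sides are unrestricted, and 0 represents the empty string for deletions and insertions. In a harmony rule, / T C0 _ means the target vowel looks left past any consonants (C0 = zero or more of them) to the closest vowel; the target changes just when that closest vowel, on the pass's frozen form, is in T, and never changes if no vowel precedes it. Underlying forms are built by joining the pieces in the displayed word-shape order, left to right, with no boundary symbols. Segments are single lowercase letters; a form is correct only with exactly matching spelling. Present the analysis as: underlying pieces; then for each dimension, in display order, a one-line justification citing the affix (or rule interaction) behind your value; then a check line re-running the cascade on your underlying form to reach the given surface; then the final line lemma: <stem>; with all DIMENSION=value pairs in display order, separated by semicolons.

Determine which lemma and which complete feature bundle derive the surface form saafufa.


underlying: sa-afif-a
KEL=ma - signalled by the affix -a
VEL=un - signalled by the affix sa-
check: saafifa -> saafifa -> saafifa -> saafufa -> saafufa
lemma: afif; KEL=ma; VEL=un


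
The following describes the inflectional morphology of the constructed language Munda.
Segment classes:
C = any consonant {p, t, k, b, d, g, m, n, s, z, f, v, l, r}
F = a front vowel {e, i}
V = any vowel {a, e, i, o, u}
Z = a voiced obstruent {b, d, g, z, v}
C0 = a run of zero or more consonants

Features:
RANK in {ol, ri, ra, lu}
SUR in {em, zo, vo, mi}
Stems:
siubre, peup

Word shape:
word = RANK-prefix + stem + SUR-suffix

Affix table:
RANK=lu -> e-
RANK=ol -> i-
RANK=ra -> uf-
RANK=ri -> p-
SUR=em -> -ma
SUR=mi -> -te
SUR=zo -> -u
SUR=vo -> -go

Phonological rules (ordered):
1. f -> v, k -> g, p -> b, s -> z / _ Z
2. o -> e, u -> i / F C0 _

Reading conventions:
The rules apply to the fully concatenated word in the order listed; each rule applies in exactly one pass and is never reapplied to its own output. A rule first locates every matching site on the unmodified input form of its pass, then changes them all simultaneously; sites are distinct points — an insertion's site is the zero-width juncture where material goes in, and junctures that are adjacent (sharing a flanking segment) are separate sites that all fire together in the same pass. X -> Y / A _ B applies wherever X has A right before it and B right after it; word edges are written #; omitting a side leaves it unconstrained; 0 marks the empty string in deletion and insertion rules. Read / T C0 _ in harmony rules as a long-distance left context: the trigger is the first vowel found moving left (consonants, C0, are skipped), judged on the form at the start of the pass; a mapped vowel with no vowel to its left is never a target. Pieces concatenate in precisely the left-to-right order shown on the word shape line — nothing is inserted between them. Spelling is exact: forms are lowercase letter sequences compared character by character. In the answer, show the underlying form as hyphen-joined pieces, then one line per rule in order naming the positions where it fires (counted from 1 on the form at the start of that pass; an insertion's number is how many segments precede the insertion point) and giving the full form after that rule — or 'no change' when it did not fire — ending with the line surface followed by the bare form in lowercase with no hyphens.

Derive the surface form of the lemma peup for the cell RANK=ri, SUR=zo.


underlying: p-peup-u
1. f -> v, k -> g, p -> b, s -> z / _ Z: no change
2. o -> e, u -> i / F C0 _: fires at position(s) 4: ppeipu
surface: ppeipu


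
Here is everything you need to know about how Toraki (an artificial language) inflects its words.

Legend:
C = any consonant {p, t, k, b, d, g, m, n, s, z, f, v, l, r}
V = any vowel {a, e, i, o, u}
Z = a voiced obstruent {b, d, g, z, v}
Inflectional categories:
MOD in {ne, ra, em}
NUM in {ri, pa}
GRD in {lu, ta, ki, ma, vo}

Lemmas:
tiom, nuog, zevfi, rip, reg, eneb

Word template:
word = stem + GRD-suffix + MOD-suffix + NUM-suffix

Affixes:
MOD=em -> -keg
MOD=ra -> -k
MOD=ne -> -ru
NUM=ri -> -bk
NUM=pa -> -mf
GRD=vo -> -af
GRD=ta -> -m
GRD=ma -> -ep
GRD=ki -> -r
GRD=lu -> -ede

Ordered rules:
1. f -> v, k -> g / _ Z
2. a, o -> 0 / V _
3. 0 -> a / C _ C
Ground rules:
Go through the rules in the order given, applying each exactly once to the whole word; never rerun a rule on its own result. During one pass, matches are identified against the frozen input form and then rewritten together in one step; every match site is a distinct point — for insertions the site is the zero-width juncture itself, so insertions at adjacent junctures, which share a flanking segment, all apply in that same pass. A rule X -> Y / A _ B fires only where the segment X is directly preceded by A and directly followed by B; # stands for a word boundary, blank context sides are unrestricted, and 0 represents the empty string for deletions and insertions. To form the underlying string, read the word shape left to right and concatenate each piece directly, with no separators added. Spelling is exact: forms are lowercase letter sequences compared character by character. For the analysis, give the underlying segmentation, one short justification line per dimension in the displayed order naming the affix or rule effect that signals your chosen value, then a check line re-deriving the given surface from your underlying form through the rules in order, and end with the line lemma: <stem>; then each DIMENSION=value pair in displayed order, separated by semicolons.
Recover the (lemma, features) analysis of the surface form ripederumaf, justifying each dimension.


underlying: rip-ede-ru-mf
MOD=ne - signalled by the affix -ru
NUM=pa - signalled by the affix -mf
GRD=lu - signalled by the affix -ede
check: ripederumf -> ripederumf -> ripederumf -> ripederumaf
lemma: rip; MOD=ne; NUM=pa; GRD=lu


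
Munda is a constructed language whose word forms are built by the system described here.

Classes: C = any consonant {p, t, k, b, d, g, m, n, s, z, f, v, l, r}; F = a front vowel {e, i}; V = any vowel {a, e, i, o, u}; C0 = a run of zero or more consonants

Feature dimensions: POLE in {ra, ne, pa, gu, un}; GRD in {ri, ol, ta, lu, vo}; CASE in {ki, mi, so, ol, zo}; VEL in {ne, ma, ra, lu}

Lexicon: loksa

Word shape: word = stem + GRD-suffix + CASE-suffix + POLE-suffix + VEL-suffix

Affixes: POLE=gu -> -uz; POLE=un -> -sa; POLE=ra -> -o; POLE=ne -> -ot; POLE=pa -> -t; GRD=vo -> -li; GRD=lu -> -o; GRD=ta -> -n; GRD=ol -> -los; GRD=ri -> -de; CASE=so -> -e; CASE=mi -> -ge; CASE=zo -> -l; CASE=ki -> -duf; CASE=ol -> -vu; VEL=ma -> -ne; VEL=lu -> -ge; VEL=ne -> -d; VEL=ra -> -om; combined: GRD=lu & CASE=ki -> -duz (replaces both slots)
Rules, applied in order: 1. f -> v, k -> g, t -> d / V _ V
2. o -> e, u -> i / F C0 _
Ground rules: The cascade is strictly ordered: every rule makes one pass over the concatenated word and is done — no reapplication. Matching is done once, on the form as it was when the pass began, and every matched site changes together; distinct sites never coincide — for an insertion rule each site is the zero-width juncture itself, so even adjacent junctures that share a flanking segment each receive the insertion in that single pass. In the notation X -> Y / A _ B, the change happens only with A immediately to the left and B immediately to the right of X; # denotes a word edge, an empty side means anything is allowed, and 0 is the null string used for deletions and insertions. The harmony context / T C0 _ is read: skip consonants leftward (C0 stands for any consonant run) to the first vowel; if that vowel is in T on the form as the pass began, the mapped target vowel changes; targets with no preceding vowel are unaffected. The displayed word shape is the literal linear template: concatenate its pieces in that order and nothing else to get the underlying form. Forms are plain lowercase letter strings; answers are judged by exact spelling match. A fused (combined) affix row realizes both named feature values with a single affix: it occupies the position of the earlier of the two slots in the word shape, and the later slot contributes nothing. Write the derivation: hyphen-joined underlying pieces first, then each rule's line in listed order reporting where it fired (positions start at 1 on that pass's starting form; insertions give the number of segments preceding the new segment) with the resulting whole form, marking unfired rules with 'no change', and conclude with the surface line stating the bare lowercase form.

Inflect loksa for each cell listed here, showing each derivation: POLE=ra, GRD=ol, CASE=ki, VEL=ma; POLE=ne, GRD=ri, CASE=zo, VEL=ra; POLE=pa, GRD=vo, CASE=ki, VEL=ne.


cell POLE=ra, GRD=ol, CASE=ki, VEL=ma:
underlying: loksa-los-duf-o-ne
1. f -> v, k -> g, t -> d / V _ V: fires at position(s) 11: loksalosduvone
2. o -> e, u -> i / F C0 _: no change
surface: loksalosduvone

cell POLE=ne, GRD=ri, CASE=zo, VEL=ra:
underlying: loksa-de-l-ot-om
1. f -> v, k -> g, t -> d / V _ V: fires at position(s) 10: loksadelodom
2. o -> e, u -> i / F C0 _: fires at position(s) 9: loksadeledom
surface: loksadeledom

cell POLE=pa, GRD=vo, CASE=ki, VEL=ne:
underlying: loksa-li-duf-t-d
1. f -> v, k -> g, t -> d / V _ V: no change
2. o -> e, u -> i / F C0 _: fires at position(s) 9: loksalidiftd
surface: loksalidiftd


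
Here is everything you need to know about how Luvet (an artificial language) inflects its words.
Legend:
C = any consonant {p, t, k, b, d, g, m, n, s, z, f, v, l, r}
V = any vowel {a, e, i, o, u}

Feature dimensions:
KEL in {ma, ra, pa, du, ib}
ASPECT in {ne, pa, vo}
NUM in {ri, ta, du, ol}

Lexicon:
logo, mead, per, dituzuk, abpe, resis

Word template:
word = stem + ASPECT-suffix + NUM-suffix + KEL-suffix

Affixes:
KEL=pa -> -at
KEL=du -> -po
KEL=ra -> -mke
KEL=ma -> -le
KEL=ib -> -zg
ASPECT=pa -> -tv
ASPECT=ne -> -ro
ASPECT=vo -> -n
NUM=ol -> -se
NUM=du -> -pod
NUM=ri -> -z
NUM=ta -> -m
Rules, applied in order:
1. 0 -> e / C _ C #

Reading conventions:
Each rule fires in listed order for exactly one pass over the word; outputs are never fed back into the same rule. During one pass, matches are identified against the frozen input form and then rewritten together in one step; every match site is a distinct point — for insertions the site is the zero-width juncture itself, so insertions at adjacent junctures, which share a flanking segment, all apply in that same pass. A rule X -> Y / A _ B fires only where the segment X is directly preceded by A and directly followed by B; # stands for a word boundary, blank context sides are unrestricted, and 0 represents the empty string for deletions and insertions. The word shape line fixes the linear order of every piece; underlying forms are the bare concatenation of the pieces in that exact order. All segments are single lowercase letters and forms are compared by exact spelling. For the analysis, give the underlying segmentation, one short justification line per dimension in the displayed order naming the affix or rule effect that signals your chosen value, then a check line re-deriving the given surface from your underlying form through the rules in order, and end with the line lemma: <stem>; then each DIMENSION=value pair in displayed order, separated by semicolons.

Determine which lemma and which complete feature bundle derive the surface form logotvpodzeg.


underlying: logo-tv-pod-zg
KEL=ib - signalled by the affix -zg
ASPECT=pa - signalled by the affix -tv
NUM=du - signalled by the affix -pod
check: logotvpodzg -> logotvpodzeg
lemma: logo; KEL=ib; ASPECT=pa; NUM=du


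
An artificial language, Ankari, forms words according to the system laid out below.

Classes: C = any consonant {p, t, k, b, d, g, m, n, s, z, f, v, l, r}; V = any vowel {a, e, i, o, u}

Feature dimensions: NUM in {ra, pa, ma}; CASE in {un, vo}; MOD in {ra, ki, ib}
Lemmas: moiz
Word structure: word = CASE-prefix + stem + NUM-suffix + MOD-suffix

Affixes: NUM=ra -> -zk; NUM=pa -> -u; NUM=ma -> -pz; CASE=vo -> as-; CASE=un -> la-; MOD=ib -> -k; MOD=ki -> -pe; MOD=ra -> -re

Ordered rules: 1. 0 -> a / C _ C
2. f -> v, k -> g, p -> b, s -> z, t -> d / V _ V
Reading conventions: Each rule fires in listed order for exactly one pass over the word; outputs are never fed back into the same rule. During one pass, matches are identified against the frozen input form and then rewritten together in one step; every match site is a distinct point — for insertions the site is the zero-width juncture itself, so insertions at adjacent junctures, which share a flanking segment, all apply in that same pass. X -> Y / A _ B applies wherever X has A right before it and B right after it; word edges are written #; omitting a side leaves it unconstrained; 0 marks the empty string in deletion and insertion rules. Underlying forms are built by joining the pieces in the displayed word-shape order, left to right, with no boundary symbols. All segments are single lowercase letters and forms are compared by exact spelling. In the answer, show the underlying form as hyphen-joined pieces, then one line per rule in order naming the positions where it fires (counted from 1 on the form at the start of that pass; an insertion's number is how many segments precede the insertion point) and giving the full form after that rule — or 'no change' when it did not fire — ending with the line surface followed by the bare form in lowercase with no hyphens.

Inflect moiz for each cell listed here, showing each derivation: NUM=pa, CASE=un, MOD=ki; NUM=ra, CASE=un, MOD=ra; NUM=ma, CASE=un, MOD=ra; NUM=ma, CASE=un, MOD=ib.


cell NUM=pa, CASE=un, MOD=ki:
underlying: la-moiz-u-pe
1. 0 -> a / C _ C: no change
2. f -> v, k -> g, p -> b, s -> z, t -> d / V _ V: fires at position(s) 8: lamoizube
surface: lamoizube

cell NUM=ra, CASE=un, MOD=ra:
underlying: la-moiz-zk-re
1. 0 -> a / C _ C: inserts after position(s) 6, 7, 8: lamoizazakare
2. f -> v, k -> g, p -> b, s -> z, t -> d / V _ V: fires at position(s) 10: lamoizazagare
surface: lamoizazagare

cell NUM=ma, CASE=un, MOD=ra:
underlying: la-moiz-pz-re
1. 0 -> a / C _ C: inserts after position(s) 6, 7, 8: lamoizapazare
2. f -> v, k -> g, p -> b, s -> z, t -> d / V _ V: fires at position(s) 8: lamoizabazare
surface: lamoizabazare

cell NUM=ma, CASE=un, MOD=ib:
underlying: la-moiz-pz-k
1. 0 -> a / C _ C: inserts after position(s) 6, 7, 8: lamoizapazak
2. f -> v, k -> g, p -> b, s -> z, t -> d / V _ V: fires at position(s) 8: lamoizabazak
surface: lamoizabazak


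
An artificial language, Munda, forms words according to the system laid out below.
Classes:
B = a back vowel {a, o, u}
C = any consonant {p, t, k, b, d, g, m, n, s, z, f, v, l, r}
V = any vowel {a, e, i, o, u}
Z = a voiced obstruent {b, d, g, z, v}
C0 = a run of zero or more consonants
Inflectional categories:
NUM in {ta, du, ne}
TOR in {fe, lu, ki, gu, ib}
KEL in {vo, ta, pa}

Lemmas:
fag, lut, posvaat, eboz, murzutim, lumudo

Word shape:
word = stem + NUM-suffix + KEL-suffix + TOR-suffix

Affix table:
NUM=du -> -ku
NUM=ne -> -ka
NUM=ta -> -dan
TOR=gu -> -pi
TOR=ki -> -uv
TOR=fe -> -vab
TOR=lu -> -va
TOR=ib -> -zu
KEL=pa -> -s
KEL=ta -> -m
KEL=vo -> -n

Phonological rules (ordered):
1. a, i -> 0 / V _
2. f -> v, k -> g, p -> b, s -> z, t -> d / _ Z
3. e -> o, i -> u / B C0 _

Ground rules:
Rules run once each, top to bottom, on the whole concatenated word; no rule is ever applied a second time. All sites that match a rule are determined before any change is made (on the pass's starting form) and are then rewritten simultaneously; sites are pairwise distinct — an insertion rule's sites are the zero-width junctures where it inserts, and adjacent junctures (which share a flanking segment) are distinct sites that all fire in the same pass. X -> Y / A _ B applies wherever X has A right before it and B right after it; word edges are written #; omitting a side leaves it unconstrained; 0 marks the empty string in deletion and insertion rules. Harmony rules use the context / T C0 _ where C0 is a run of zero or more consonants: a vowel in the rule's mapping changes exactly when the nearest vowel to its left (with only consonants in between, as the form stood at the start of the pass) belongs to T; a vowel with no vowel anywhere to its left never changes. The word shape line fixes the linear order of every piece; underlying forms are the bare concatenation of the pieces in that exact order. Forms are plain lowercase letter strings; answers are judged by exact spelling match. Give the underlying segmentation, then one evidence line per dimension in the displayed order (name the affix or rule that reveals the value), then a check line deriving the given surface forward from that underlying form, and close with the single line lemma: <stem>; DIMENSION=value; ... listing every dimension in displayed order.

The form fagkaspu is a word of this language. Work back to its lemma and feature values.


underlying: fag-ka-s-pi
NUM=ne - signalled by the affix -ka
TOR=gu - signalled by the affix -pi
KEL=pa - signalled by the affix -s
check: fagkaspi -> fagkaspi -> fagkaspi -> fagkaspu
lemma: fag; NUM=ne; TOR=gu; KEL=pa


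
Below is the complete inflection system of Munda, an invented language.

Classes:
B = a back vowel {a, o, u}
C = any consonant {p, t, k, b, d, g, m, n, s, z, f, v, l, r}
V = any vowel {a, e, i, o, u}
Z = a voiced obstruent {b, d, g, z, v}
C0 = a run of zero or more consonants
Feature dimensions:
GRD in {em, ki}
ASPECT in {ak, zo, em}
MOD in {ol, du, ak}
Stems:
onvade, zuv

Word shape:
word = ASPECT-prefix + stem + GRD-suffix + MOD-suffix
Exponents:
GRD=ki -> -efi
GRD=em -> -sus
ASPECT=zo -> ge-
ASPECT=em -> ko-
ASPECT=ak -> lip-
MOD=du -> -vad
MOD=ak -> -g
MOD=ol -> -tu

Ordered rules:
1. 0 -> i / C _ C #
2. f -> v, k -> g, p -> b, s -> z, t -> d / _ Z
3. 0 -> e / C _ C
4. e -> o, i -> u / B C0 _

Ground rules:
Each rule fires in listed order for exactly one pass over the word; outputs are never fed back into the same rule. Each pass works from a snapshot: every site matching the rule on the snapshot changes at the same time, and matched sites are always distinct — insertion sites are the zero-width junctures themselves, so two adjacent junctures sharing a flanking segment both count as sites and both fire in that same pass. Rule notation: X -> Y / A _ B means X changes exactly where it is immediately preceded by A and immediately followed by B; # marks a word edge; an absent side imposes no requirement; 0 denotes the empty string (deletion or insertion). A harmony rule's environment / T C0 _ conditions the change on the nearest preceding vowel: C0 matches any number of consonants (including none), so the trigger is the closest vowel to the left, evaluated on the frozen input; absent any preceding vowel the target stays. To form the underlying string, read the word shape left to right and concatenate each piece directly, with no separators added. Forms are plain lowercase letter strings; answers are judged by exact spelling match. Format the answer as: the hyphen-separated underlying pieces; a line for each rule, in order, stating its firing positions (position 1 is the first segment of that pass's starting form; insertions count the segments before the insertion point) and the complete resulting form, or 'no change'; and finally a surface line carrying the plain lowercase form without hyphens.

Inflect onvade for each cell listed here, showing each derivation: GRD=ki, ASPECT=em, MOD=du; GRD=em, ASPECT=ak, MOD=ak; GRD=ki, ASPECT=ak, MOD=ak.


cell GRD=ki, ASPECT=em, MOD=du:
underlying: ko-onvade-efi-vad
1. 0 -> i / C _ C #: no change
2. f -> v, k -> g, p -> b, s -> z, t -> d / _ Z: no change
3. 0 -> e / C _ C: inserts after position(s) 4: koonevadeefivad
4. e -> o, i -> u / B C0 _: fires at position(s) 5, 9: koonovadoefivad
surface: koonovadoefivad

cell GRD=em, ASPECT=ak, MOD=ak:
underlying: lip-onvade-sus-g
1. 0 -> i / C _ C #: inserts after position(s) 12: liponvadesusig
2. f -> v, k -> g, p -> b, s -> z, t -> d / _ Z: no change
3. 0 -> e / C _ C: inserts after position(s) 5: liponevadesusig
4. e -> o, i -> u / B C0 _: fires at position(s) 6, 10, 14: liponovadosusug
surface: liponovadosusug

cell GRD=ki, ASPECT=ak, MOD=ak:
underlying: lip-onvade-efi-g
1. 0 -> i / C _ C #: no change
2. f -> v, k -> g, p -> b, s -> z, t -> d / _ Z: no change
3. 0 -> e / C _ C: inserts after position(s) 5: liponevadeefig
4. e -> o, i -> u / B C0 _: fires at position(s) 6, 10: liponovadoefig
surface: liponovadoefig


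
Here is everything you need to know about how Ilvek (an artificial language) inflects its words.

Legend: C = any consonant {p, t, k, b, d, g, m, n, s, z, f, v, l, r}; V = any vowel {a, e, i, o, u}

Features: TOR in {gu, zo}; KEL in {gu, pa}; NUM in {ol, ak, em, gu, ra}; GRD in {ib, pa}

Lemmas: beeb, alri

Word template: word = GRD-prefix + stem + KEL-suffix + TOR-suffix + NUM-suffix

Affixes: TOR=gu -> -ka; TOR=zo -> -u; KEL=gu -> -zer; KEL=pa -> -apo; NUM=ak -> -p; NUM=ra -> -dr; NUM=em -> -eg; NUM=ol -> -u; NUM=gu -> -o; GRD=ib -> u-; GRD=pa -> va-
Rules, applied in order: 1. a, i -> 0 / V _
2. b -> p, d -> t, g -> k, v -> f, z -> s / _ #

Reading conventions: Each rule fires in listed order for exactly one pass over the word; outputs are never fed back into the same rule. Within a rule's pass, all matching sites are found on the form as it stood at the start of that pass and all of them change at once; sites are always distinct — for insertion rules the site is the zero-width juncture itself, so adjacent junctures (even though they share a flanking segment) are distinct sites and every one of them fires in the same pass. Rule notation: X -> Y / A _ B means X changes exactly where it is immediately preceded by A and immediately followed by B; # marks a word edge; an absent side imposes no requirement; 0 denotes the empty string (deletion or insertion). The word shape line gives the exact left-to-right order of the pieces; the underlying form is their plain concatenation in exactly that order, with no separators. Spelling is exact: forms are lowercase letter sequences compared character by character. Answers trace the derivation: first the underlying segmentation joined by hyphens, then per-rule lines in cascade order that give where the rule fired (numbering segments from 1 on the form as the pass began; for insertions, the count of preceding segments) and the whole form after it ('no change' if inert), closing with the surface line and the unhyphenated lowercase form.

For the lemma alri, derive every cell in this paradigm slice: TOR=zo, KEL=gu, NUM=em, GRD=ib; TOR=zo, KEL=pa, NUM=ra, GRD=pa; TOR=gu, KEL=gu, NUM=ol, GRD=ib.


cell TOR=zo, KEL=gu, NUM=em, GRD=ib:
underlying: u-alri-zer-u-eg
1. a, i -> 0 / V _: fires at position(s) 2: ulrizerueg
2. b -> p, d -> t, g -> k, v -> f, z -> s / _ #: fires at position(s) 10: ulrizeruek
surface: ulrizeruek

cell TOR=zo, KEL=pa, NUM=ra, GRD=pa:
underlying: va-alri-apo-u-dr
1. a, i -> 0 / V _: fires at position(s) 3, 7: valripoudr
2. b -> p, d -> t, g -> k, v -> f, z -> s / _ #: no change
surface: valripoudr

cell TOR=gu, KEL=gu, NUM=ol, GRD=ib:
underlying: u-alri-zer-ka-u
1. a, i -> 0 / V _: fires at position(s) 2: ulrizerkau
2. b -> p, d -> t, g -> k, v -> f, z -> s / _ #: no change
surface: ulrizerkau


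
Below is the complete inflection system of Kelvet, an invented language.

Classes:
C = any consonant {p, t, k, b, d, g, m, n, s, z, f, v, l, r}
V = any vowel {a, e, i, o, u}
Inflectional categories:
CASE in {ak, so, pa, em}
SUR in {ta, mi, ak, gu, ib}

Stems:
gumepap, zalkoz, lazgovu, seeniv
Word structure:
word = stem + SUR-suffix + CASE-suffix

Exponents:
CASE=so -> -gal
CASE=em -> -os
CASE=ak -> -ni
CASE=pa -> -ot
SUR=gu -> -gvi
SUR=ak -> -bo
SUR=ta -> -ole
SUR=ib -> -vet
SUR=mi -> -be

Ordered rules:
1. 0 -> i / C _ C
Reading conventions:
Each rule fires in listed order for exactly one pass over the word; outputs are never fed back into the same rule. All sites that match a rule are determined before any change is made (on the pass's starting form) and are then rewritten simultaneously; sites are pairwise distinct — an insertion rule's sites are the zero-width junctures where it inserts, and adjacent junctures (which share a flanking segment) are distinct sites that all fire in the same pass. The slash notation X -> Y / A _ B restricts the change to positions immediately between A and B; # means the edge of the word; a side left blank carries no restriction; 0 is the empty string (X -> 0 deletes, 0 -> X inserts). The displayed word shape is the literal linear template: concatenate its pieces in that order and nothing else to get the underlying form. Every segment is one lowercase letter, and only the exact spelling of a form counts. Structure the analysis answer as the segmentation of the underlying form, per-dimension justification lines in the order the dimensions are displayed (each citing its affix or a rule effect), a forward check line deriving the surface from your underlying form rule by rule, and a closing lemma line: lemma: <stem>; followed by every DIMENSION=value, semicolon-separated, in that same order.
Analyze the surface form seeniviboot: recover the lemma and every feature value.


underlying: seeniv-bo-ot
CASE=pa - signalled by the affix -ot
SUR=ak - signalled by the affix -bo
check: seenivboot -> seeniviboot
lemma: seeniv; CASE=pa; SUR=ak


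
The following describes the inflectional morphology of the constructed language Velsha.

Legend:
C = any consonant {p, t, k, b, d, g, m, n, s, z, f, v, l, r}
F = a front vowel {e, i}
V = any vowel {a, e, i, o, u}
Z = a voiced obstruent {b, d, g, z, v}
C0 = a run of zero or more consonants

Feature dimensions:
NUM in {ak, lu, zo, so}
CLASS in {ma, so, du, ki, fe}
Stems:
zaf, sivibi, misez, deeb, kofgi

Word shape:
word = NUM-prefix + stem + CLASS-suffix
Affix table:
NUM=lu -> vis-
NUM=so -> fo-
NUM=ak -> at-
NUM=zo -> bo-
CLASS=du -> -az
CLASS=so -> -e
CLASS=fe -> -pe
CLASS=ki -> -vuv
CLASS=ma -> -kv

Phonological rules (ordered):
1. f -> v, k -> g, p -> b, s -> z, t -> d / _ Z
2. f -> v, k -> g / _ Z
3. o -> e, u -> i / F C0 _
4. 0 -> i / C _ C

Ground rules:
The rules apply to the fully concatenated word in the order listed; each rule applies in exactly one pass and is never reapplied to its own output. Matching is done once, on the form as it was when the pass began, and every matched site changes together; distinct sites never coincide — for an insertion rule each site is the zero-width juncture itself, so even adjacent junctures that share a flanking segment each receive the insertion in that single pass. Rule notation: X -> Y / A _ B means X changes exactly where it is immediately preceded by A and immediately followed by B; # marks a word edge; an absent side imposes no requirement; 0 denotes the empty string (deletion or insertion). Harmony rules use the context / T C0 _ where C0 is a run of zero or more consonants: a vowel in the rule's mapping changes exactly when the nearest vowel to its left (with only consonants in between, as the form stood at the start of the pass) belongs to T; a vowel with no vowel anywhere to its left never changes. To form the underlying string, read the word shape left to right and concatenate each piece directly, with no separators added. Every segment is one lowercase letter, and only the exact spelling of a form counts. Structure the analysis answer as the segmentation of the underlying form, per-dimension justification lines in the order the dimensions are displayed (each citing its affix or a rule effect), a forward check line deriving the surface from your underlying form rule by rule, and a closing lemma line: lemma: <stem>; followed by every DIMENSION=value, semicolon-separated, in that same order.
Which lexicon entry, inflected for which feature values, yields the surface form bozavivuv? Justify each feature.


underlying: bo-zaf-vuv
NUM=zo - signalled by the affix bo-
CLASS=ki - signalled by the affix -vuv
check: bozafvuv -> bozavvuv -> bozavvuv -> bozavvuv -> bozavivuv
lemma: zaf; NUM=zo; CLASS=ki


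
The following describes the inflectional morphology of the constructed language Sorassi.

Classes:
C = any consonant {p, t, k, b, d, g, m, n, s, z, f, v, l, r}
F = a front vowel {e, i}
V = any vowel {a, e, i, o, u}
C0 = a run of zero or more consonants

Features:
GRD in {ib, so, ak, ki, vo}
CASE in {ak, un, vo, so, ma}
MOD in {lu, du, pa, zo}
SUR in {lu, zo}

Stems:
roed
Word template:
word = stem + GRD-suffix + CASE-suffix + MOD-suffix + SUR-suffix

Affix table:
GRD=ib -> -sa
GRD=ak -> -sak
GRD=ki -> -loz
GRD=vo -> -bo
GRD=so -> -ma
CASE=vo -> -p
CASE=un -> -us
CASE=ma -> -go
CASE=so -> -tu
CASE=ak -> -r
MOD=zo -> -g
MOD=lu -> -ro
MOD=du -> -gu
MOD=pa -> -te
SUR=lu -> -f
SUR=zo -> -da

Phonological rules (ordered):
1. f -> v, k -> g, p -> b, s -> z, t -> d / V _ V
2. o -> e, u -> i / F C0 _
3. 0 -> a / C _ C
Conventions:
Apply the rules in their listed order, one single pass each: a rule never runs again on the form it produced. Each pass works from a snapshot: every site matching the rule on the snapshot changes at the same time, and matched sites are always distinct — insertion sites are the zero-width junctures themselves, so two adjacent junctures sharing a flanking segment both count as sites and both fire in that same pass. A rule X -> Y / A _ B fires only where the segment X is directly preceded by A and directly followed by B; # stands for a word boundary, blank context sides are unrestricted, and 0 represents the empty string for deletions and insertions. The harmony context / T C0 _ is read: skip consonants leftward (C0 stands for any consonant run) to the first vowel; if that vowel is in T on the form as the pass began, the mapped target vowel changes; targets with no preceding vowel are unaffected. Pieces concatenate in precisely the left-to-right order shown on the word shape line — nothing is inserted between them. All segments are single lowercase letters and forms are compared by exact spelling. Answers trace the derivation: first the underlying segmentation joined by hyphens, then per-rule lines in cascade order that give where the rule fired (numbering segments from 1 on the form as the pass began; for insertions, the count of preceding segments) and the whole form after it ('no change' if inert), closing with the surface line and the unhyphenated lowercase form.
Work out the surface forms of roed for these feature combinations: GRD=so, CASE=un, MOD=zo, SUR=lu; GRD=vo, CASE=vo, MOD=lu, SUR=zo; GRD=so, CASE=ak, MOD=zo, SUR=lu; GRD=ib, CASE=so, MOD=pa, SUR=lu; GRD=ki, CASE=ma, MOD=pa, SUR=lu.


cell GRD=so, CASE=un, MOD=zo, SUR=lu:
underlying: roed-ma-us-g-f
1. f -> v, k -> g, p -> b, s -> z, t -> d / V _ V: no change
2. o -> e, u -> i / F C0 _: no change
3. 0 -> a / C _ C: inserts after position(s) 4, 8, 9: roedamausagaf
surface: roedamausagaf

cell GRD=vo, CASE=vo, MOD=lu, SUR=zo:
underlying: roed-bo-p-ro-da
1. f -> v, k -> g, p -> b, s -> z, t -> d / V _ V: no change
2. o -> e, u -> i / F C0 _: fires at position(s) 6: roedbeproda
3. 0 -> a / C _ C: inserts after position(s) 4, 7: roedabeparoda
surface: roedabeparoda

cell GRD=so, CASE=ak, MOD=zo, SUR=lu:
underlying: roed-ma-r-g-f
1. f -> v, k -> g, p -> b, s -> z, t -> d / V _ V: no change
2. o -> e, u -> i / F C0 _: no change
3. 0 -> a / C _ C: inserts after position(s) 4, 7, 8: roedamaragaf
surface: roedamaragaf

cell GRD=ib, CASE=so, MOD=pa, SUR=lu:
underlying: roed-sa-tu-te-f
1. f -> v, k -> g, p -> b, s -> z, t -> d / V _ V: fires at position(s) 7, 9: roedsadudef
2. o -> e, u -> i / F C0 _: no change
3. 0 -> a / C _ C: inserts after position(s) 4: roedasadudef
surface: roedasadudef

cell GRD=ki, CASE=ma, MOD=pa, SUR=lu:
underlying: roed-loz-go-te-f
1. f -> v, k -> g, p -> b, s -> z, t -> d / V _ V: fires at position(s) 10: roedlozgodef
2. o -> e, u -> i / F C0 _: fires at position(s) 6: roedlezgodef
3. 0 -> a / C _ C: inserts after position(s) 4, 7: roedalezagodef
surface: roedalezagodef


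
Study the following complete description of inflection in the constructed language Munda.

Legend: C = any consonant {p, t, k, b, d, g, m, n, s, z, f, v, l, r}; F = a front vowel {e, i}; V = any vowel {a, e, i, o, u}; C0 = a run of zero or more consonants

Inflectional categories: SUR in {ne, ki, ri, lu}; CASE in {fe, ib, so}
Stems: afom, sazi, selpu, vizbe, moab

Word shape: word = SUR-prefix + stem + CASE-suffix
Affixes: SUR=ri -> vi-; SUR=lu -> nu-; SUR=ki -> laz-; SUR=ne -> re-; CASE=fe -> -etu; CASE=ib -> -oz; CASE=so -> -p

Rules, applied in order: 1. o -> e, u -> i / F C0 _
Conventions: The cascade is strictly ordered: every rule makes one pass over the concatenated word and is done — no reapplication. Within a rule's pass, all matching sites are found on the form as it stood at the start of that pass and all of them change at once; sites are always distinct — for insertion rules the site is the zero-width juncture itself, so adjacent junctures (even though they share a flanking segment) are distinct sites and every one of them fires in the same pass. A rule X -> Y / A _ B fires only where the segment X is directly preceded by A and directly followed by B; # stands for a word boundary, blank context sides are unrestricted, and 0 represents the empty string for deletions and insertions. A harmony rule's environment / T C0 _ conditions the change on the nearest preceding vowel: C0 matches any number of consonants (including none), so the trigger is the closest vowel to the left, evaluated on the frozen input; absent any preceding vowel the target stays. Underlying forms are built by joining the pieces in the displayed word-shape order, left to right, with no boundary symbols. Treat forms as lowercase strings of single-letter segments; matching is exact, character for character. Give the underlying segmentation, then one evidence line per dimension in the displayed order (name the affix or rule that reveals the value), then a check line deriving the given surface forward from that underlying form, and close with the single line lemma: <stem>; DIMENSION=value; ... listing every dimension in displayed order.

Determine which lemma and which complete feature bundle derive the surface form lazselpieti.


underlying: laz-selpu-etu
SUR=ki - signalled by the affix laz-
CASE=fe - signalled by the affix -etu
check: lazselpuetu -> lazselpieti
lemma: selpu; SUR=ki; CASE=fe


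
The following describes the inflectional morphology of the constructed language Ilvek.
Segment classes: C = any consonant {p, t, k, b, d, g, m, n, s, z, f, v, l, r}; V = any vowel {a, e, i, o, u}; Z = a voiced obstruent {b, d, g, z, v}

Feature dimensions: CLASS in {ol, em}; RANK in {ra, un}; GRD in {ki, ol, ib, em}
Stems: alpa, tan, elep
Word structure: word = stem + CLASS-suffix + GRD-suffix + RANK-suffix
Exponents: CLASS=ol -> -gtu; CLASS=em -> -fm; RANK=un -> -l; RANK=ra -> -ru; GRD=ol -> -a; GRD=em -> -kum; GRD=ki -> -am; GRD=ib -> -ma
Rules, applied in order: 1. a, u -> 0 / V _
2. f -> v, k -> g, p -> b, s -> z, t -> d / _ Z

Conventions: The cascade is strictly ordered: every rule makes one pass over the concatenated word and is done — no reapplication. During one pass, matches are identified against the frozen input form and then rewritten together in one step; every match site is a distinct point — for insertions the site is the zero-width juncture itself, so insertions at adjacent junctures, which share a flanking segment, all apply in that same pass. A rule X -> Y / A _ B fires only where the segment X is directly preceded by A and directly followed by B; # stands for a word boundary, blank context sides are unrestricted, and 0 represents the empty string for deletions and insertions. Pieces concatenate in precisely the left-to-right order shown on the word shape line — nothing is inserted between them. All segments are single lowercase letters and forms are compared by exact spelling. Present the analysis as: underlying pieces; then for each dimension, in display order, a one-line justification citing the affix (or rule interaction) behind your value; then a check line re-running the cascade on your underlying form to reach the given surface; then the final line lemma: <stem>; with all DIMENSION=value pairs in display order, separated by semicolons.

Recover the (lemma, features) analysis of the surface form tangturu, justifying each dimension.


underlying: tan-gtu-a-ru
CLASS=ol - signalled by the affix -gtu
RANK=ra - signalled by the affix -ru
GRD=ol - signalled by the affix -a
check: tangtuaru -> tangturu -> tangturu
lemma: tan; CLASS=ol; RANK=ra; GRD=ol
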